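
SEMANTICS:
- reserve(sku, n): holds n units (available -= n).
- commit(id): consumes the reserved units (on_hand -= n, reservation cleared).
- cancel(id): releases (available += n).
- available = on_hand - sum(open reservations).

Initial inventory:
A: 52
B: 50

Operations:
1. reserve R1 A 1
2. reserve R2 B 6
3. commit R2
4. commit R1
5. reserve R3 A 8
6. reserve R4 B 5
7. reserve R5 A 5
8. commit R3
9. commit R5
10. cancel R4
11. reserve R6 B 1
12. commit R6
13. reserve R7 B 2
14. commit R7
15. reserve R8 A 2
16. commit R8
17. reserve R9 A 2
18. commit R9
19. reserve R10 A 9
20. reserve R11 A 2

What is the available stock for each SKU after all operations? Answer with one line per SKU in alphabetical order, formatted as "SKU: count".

Step 1: reserve R1 A 1 -> on_hand[A=52 B=50] avail[A=51 B=50] open={R1}
Step 2: reserve R2 B 6 -> on_hand[A=52 B=50] avail[A=51 B=44] open={R1,R2}
Step 3: commit R2 -> on_hand[A=52 B=44] avail[A=51 B=44] open={R1}
Step 4: commit R1 -> on_hand[A=51 B=44] avail[A=51 B=44] open={}
Step 5: reserve R3 A 8 -> on_hand[A=51 B=44] avail[A=43 B=44] open={R3}
Step 6: reserve R4 B 5 -> on_hand[A=51 B=44] avail[A=43 B=39] open={R3,R4}
Step 7: reserve R5 A 5 -> on_hand[A=51 B=44] avail[A=38 B=39] open={R3,R4,R5}
Step 8: commit R3 -> on_hand[A=43 B=44] avail[A=38 B=39] open={R4,R5}
Step 9: commit R5 -> on_hand[A=38 B=44] avail[A=38 B=39] open={R4}
Step 10: cancel R4 -> on_hand[A=38 B=44] avail[A=38 B=44] open={}
Step 11: reserve R6 B 1 -> on_hand[A=38 B=44] avail[A=38 B=43] open={R6}
Step 12: commit R6 -> on_hand[A=38 B=43] avail[A=38 B=43] open={}
Step 13: reserve R7 B 2 -> on_hand[A=38 B=43] avail[A=38 B=41] open={R7}
Step 14: commit R7 -> on_hand[A=38 B=41] avail[A=38 B=41] open={}
Step 15: reserve R8 A 2 -> on_hand[A=38 B=41] avail[A=36 B=41] open={R8}
Step 16: commit R8 -> on_hand[A=36 B=41] avail[A=36 B=41] open={}
Step 17: reserve R9 A 2 -> on_hand[A=36 B=41] avail[A=34 B=41] open={R9}
Step 18: commit R9 -> on_hand[A=34 B=41] avail[A=34 B=41] open={}
Step 19: reserve R10 A 9 -> on_hand[A=34 B=41] avail[A=25 B=41] open={R10}
Step 20: reserve R11 A 2 -> on_hand[A=34 B=41] avail[A=23 B=41] open={R10,R11}

Answer: A: 23
B: 41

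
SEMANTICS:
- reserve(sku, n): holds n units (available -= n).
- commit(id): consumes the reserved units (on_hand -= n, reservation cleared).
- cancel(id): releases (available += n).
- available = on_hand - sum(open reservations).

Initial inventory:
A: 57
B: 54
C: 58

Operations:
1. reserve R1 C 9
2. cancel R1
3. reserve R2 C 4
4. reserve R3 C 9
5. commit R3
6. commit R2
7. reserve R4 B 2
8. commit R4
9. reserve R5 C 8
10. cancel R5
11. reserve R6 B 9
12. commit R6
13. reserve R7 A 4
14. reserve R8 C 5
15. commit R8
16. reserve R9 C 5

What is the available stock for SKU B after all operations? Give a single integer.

Answer: 43

Derivation:
Step 1: reserve R1 C 9 -> on_hand[A=57 B=54 C=58] avail[A=57 B=54 C=49] open={R1}
Step 2: cancel R1 -> on_hand[A=57 B=54 C=58] avail[A=57 B=54 C=58] open={}
Step 3: reserve R2 C 4 -> on_hand[A=57 B=54 C=58] avail[A=57 B=54 C=54] open={R2}
Step 4: reserve R3 C 9 -> on_hand[A=57 B=54 C=58] avail[A=57 B=54 C=45] open={R2,R3}
Step 5: commit R3 -> on_hand[A=57 B=54 C=49] avail[A=57 B=54 C=45] open={R2}
Step 6: commit R2 -> on_hand[A=57 B=54 C=45] avail[A=57 B=54 C=45] open={}
Step 7: reserve R4 B 2 -> on_hand[A=57 B=54 C=45] avail[A=57 B=52 C=45] open={R4}
Step 8: commit R4 -> on_hand[A=57 B=52 C=45] avail[A=57 B=52 C=45] open={}
Step 9: reserve R5 C 8 -> on_hand[A=57 B=52 C=45] avail[A=57 B=52 C=37] open={R5}
Step 10: cancel R5 -> on_hand[A=57 B=52 C=45] avail[A=57 B=52 C=45] open={}
Step 11: reserve R6 B 9 -> on_hand[A=57 B=52 C=45] avail[A=57 B=43 C=45] open={R6}
Step 12: commit R6 -> on_hand[A=57 B=43 C=45] avail[A=57 B=43 C=45] open={}
Step 13: reserve R7 A 4 -> on_hand[A=57 B=43 C=45] avail[A=53 B=43 C=45] open={R7}
Step 14: reserve R8 C 5 -> on_hand[A=57 B=43 C=45] avail[A=53 B=43 C=40] open={R7,R8}
Step 15: commit R8 -> on_hand[A=57 B=43 C=40] avail[A=53 B=43 C=40] open={R7}
Step 16: reserve R9 C 5 -> on_hand[A=57 B=43 C=40] avail[A=53 B=43 C=35] open={R7,R9}
Final available[B] = 43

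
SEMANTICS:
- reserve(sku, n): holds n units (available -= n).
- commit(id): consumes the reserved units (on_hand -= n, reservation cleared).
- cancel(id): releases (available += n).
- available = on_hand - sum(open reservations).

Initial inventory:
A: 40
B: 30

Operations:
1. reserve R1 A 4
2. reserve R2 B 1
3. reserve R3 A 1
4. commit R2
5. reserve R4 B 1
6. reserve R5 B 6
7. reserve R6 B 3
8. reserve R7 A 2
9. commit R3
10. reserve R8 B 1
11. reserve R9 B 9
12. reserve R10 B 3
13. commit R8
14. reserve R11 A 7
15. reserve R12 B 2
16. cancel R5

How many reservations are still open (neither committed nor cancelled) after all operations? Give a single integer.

Answer: 8

Derivation:
Step 1: reserve R1 A 4 -> on_hand[A=40 B=30] avail[A=36 B=30] open={R1}
Step 2: reserve R2 B 1 -> on_hand[A=40 B=30] avail[A=36 B=29] open={R1,R2}
Step 3: reserve R3 A 1 -> on_hand[A=40 B=30] avail[A=35 B=29] open={R1,R2,R3}
Step 4: commit R2 -> on_hand[A=40 B=29] avail[A=35 B=29] open={R1,R3}
Step 5: reserve R4 B 1 -> on_hand[A=40 B=29] avail[A=35 B=28] open={R1,R3,R4}
Step 6: reserve R5 B 6 -> on_hand[A=40 B=29] avail[A=35 B=22] open={R1,R3,R4,R5}
Step 7: reserve R6 B 3 -> on_hand[A=40 B=29] avail[A=35 B=19] open={R1,R3,R4,R5,R6}
Step 8: reserve R7 A 2 -> on_hand[A=40 B=29] avail[A=33 B=19] open={R1,R3,R4,R5,R6,R7}
Step 9: commit R3 -> on_hand[A=39 B=29] avail[A=33 B=19] open={R1,R4,R5,R6,R7}
Step 10: reserve R8 B 1 -> on_hand[A=39 B=29] avail[A=33 B=18] open={R1,R4,R5,R6,R7,R8}
Step 11: reserve R9 B 9 -> on_hand[A=39 B=29] avail[A=33 B=9] open={R1,R4,R5,R6,R7,R8,R9}
Step 12: reserve R10 B 3 -> on_hand[A=39 B=29] avail[A=33 B=6] open={R1,R10,R4,R5,R6,R7,R8,R9}
Step 13: commit R8 -> on_hand[A=39 B=28] avail[A=33 B=6] open={R1,R10,R4,R5,R6,R7,R9}
Step 14: reserve R11 A 7 -> on_hand[A=39 B=28] avail[A=26 B=6] open={R1,R10,R11,R4,R5,R6,R7,R9}
Step 15: reserve R12 B 2 -> on_hand[A=39 B=28] avail[A=26 B=4] open={R1,R10,R11,R12,R4,R5,R6,R7,R9}
Step 16: cancel R5 -> on_hand[A=39 B=28] avail[A=26 B=10] open={R1,R10,R11,R12,R4,R6,R7,R9}
Open reservations: ['R1', 'R10', 'R11', 'R12', 'R4', 'R6', 'R7', 'R9'] -> 8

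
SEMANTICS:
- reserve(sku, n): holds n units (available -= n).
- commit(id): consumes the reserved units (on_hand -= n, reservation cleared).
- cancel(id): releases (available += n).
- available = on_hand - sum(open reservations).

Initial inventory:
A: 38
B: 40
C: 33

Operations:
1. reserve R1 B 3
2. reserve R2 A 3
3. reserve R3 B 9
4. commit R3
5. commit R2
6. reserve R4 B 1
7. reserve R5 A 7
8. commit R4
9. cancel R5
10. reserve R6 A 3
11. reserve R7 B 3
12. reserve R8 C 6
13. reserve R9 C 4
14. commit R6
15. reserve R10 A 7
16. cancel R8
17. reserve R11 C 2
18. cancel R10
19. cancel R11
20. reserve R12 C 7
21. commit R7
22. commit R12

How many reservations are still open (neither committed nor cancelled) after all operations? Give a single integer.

Answer: 2

Derivation:
Step 1: reserve R1 B 3 -> on_hand[A=38 B=40 C=33] avail[A=38 B=37 C=33] open={R1}
Step 2: reserve R2 A 3 -> on_hand[A=38 B=40 C=33] avail[A=35 B=37 C=33] open={R1,R2}
Step 3: reserve R3 B 9 -> on_hand[A=38 B=40 C=33] avail[A=35 B=28 C=33] open={R1,R2,R3}
Step 4: commit R3 -> on_hand[A=38 B=31 C=33] avail[A=35 B=28 C=33] open={R1,R2}
Step 5: commit R2 -> on_hand[A=35 B=31 C=33] avail[A=35 B=28 C=33] open={R1}
Step 6: reserve R4 B 1 -> on_hand[A=35 B=31 C=33] avail[A=35 B=27 C=33] open={R1,R4}
Step 7: reserve R5 A 7 -> on_hand[A=35 B=31 C=33] avail[A=28 B=27 C=33] open={R1,R4,R5}
Step 8: commit R4 -> on_hand[A=35 B=30 C=33] avail[A=28 B=27 C=33] open={R1,R5}
Step 9: cancel R5 -> on_hand[A=35 B=30 C=33] avail[A=35 B=27 C=33] open={R1}
Step 10: reserve R6 A 3 -> on_hand[A=35 B=30 C=33] avail[A=32 B=27 C=33] open={R1,R6}
Step 11: reserve R7 B 3 -> on_hand[A=35 B=30 C=33] avail[A=32 B=24 C=33] open={R1,R6,R7}
Step 12: reserve R8 C 6 -> on_hand[A=35 B=30 C=33] avail[A=32 B=24 C=27] open={R1,R6,R7,R8}
Step 13: reserve R9 C 4 -> on_hand[A=35 B=30 C=33] avail[A=32 B=24 C=23] open={R1,R6,R7,R8,R9}
Step 14: commit R6 -> on_hand[A=32 B=30 C=33] avail[A=32 B=24 C=23] open={R1,R7,R8,R9}
Step 15: reserve R10 A 7 -> on_hand[A=32 B=30 C=33] avail[A=25 B=24 C=23] open={R1,R10,R7,R8,R9}
Step 16: cancel R8 -> on_hand[A=32 B=30 C=33] avail[A=25 B=24 C=29] open={R1,R10,R7,R9}
Step 17: reserve R11 C 2 -> on_hand[A=32 B=30 C=33] avail[A=25 B=24 C=27] open={R1,R10,R11,R7,R9}
Step 18: cancel R10 -> on_hand[A=32 B=30 C=33] avail[A=32 B=24 C=27] open={R1,R11,R7,R9}
Step 19: cancel R11 -> on_hand[A=32 B=30 C=33] avail[A=32 B=24 C=29] open={R1,R7,R9}
Step 20: reserve R12 C 7 -> on_hand[A=32 B=30 C=33] avail[A=32 B=24 C=22] open={R1,R12,R7,R9}
Step 21: commit R7 -> on_hand[A=32 B=27 C=33] avail[A=32 B=24 C=22] open={R1,R12,R9}
Step 22: commit R12 -> on_hand[A=32 B=27 C=26] avail[A=32 B=24 C=22] open={R1,R9}
Open reservations: ['R1', 'R9'] -> 2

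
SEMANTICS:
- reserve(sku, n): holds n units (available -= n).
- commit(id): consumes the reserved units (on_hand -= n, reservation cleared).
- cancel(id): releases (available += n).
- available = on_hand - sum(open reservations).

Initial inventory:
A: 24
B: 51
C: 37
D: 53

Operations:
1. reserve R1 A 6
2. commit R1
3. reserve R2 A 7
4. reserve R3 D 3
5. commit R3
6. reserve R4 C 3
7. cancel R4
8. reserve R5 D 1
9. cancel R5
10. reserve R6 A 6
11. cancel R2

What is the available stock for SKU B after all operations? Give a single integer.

Answer: 51

Derivation:
Step 1: reserve R1 A 6 -> on_hand[A=24 B=51 C=37 D=53] avail[A=18 B=51 C=37 D=53] open={R1}
Step 2: commit R1 -> on_hand[A=18 B=51 C=37 D=53] avail[A=18 B=51 C=37 D=53] open={}
Step 3: reserve R2 A 7 -> on_hand[A=18 B=51 C=37 D=53] avail[A=11 B=51 C=37 D=53] open={R2}
Step 4: reserve R3 D 3 -> on_hand[A=18 B=51 C=37 D=53] avail[A=11 B=51 C=37 D=50] open={R2,R3}
Step 5: commit R3 -> on_hand[A=18 B=51 C=37 D=50] avail[A=11 B=51 C=37 D=50] open={R2}
Step 6: reserve R4 C 3 -> on_hand[A=18 B=51 C=37 D=50] avail[A=11 B=51 C=34 D=50] open={R2,R4}
Step 7: cancel R4 -> on_hand[A=18 B=51 C=37 D=50] avail[A=11 B=51 C=37 D=50] open={R2}
Step 8: reserve R5 D 1 -> on_hand[A=18 B=51 C=37 D=50] avail[A=11 B=51 C=37 D=49] open={R2,R5}
Step 9: cancel R5 -> on_hand[A=18 B=51 C=37 D=50] avail[A=11 B=51 C=37 D=50] open={R2}
Step 10: reserve R6 A 6 -> on_hand[A=18 B=51 C=37 D=50] avail[A=5 B=51 C=37 D=50] open={R2,R6}
Step 11: cancel R2 -> on_hand[A=18 B=51 C=37 D=50] avail[A=12 B=51 C=37 D=50] open={R6}
Final available[B] = 51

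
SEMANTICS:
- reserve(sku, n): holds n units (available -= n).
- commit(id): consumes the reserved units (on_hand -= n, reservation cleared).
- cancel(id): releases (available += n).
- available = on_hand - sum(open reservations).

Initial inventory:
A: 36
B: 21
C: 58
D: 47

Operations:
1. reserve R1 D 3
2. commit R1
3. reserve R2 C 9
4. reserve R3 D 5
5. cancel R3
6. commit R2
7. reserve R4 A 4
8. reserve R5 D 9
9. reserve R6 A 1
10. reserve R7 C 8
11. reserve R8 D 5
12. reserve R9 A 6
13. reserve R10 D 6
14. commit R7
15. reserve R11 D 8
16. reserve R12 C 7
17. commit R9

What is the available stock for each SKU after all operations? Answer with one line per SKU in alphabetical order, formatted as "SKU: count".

Step 1: reserve R1 D 3 -> on_hand[A=36 B=21 C=58 D=47] avail[A=36 B=21 C=58 D=44] open={R1}
Step 2: commit R1 -> on_hand[A=36 B=21 C=58 D=44] avail[A=36 B=21 C=58 D=44] open={}
Step 3: reserve R2 C 9 -> on_hand[A=36 B=21 C=58 D=44] avail[A=36 B=21 C=49 D=44] open={R2}
Step 4: reserve R3 D 5 -> on_hand[A=36 B=21 C=58 D=44] avail[A=36 B=21 C=49 D=39] open={R2,R3}
Step 5: cancel R3 -> on_hand[A=36 B=21 C=58 D=44] avail[A=36 B=21 C=49 D=44] open={R2}
Step 6: commit R2 -> on_hand[A=36 B=21 C=49 D=44] avail[A=36 B=21 C=49 D=44] open={}
Step 7: reserve R4 A 4 -> on_hand[A=36 B=21 C=49 D=44] avail[A=32 B=21 C=49 D=44] open={R4}
Step 8: reserve R5 D 9 -> on_hand[A=36 B=21 C=49 D=44] avail[A=32 B=21 C=49 D=35] open={R4,R5}
Step 9: reserve R6 A 1 -> on_hand[A=36 B=21 C=49 D=44] avail[A=31 B=21 C=49 D=35] open={R4,R5,R6}
Step 10: reserve R7 C 8 -> on_hand[A=36 B=21 C=49 D=44] avail[A=31 B=21 C=41 D=35] open={R4,R5,R6,R7}
Step 11: reserve R8 D 5 -> on_hand[A=36 B=21 C=49 D=44] avail[A=31 B=21 C=41 D=30] open={R4,R5,R6,R7,R8}
Step 12: reserve R9 A 6 -> on_hand[A=36 B=21 C=49 D=44] avail[A=25 B=21 C=41 D=30] open={R4,R5,R6,R7,R8,R9}
Step 13: reserve R10 D 6 -> on_hand[A=36 B=21 C=49 D=44] avail[A=25 B=21 C=41 D=24] open={R10,R4,R5,R6,R7,R8,R9}
Step 14: commit R7 -> on_hand[A=36 B=21 C=41 D=44] avail[A=25 B=21 C=41 D=24] open={R10,R4,R5,R6,R8,R9}
Step 15: reserve R11 D 8 -> on_hand[A=36 B=21 C=41 D=44] avail[A=25 B=21 C=41 D=16] open={R10,R11,R4,R5,R6,R8,R9}
Step 16: reserve R12 C 7 -> on_hand[A=36 B=21 C=41 D=44] avail[A=25 B=21 C=34 D=16] open={R10,R11,R12,R4,R5,R6,R8,R9}
Step 17: commit R9 -> on_hand[A=30 B=21 C=41 D=44] avail[A=25 B=21 C=34 D=16] open={R10,R11,R12,R4,R5,R6,R8}

Answer: A: 25
B: 21
C: 34
D: 16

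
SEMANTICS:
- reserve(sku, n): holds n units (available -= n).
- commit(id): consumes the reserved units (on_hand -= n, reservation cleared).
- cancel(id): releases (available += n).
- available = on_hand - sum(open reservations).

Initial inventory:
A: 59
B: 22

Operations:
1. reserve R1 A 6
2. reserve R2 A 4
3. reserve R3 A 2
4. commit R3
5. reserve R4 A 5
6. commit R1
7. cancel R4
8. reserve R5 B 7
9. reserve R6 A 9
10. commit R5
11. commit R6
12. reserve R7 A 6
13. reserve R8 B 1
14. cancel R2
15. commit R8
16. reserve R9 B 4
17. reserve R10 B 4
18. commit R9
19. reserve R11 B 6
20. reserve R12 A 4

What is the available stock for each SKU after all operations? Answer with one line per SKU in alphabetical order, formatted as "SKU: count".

Answer: A: 32
B: 0

Derivation:
Step 1: reserve R1 A 6 -> on_hand[A=59 B=22] avail[A=53 B=22] open={R1}
Step 2: reserve R2 A 4 -> on_hand[A=59 B=22] avail[A=49 B=22] open={R1,R2}
Step 3: reserve R3 A 2 -> on_hand[A=59 B=22] avail[A=47 B=22] open={R1,R2,R3}
Step 4: commit R3 -> on_hand[A=57 B=22] avail[A=47 B=22] open={R1,R2}
Step 5: reserve R4 A 5 -> on_hand[A=57 B=22] avail[A=42 B=22] open={R1,R2,R4}
Step 6: commit R1 -> on_hand[A=51 B=22] avail[A=42 B=22] open={R2,R4}
Step 7: cancel R4 -> on_hand[A=51 B=22] avail[A=47 B=22] open={R2}
Step 8: reserve R5 B 7 -> on_hand[A=51 B=22] avail[A=47 B=15] open={R2,R5}
Step 9: reserve R6 A 9 -> on_hand[A=51 B=22] avail[A=38 B=15] open={R2,R5,R6}
Step 10: commit R5 -> on_hand[A=51 B=15] avail[A=38 B=15] open={R2,R6}
Step 11: commit R6 -> on_hand[A=42 B=15] avail[A=38 B=15] open={R2}
Step 12: reserve R7 A 6 -> on_hand[A=42 B=15] avail[A=32 B=15] open={R2,R7}
Step 13: reserve R8 B 1 -> on_hand[A=42 B=15] avail[A=32 B=14] open={R2,R7,R8}
Step 14: cancel R2 -> on_hand[A=42 B=15] avail[A=36 B=14] open={R7,R8}
Step 15: commit R8 -> on_hand[A=42 B=14] avail[A=36 B=14] open={R7}
Step 16: reserve R9 B 4 -> on_hand[A=42 B=14] avail[A=36 B=10] open={R7,R9}
Step 17: reserve R10 B 4 -> on_hand[A=42 B=14] avail[A=36 B=6] open={R10,R7,R9}
Step 18: commit R9 -> on_hand[A=42 B=10] avail[A=36 B=6] open={R10,R7}
Step 19: reserve R11 B 6 -> on_hand[A=42 B=10] avail[A=36 B=0] open={R10,R11,R7}
Step 20: reserve R12 A 4 -> on_hand[A=42 B=10] avail[A=32 B=0] open={R10,R11,R12,R7}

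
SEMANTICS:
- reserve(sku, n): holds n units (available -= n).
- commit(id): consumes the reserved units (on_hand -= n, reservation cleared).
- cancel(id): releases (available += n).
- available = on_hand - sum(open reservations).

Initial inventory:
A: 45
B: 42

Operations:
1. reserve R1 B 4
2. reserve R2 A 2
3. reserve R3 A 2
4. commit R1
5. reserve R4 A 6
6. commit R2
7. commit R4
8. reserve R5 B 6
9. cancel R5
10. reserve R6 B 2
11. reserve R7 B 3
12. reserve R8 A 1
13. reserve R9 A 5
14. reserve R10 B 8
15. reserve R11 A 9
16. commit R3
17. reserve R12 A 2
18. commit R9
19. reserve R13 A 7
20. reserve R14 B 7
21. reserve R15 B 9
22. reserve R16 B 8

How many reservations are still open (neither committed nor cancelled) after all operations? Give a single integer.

Step 1: reserve R1 B 4 -> on_hand[A=45 B=42] avail[A=45 B=38] open={R1}
Step 2: reserve R2 A 2 -> on_hand[A=45 B=42] avail[A=43 B=38] open={R1,R2}
Step 3: reserve R3 A 2 -> on_hand[A=45 B=42] avail[A=41 B=38] open={R1,R2,R3}
Step 4: commit R1 -> on_hand[A=45 B=38] avail[A=41 B=38] open={R2,R3}
Step 5: reserve R4 A 6 -> on_hand[A=45 B=38] avail[A=35 B=38] open={R2,R3,R4}
Step 6: commit R2 -> on_hand[A=43 B=38] avail[A=35 B=38] open={R3,R4}
Step 7: commit R4 -> on_hand[A=37 B=38] avail[A=35 B=38] open={R3}
Step 8: reserve R5 B 6 -> on_hand[A=37 B=38] avail[A=35 B=32] open={R3,R5}
Step 9: cancel R5 -> on_hand[A=37 B=38] avail[A=35 B=38] open={R3}
Step 10: reserve R6 B 2 -> on_hand[A=37 B=38] avail[A=35 B=36] open={R3,R6}
Step 11: reserve R7 B 3 -> on_hand[A=37 B=38] avail[A=35 B=33] open={R3,R6,R7}
Step 12: reserve R8 A 1 -> on_hand[A=37 B=38] avail[A=34 B=33] open={R3,R6,R7,R8}
Step 13: reserve R9 A 5 -> on_hand[A=37 B=38] avail[A=29 B=33] open={R3,R6,R7,R8,R9}
Step 14: reserve R10 B 8 -> on_hand[A=37 B=38] avail[A=29 B=25] open={R10,R3,R6,R7,R8,R9}
Step 15: reserve R11 A 9 -> on_hand[A=37 B=38] avail[A=20 B=25] open={R10,R11,R3,R6,R7,R8,R9}
Step 16: commit R3 -> on_hand[A=35 B=38] avail[A=20 B=25] open={R10,R11,R6,R7,R8,R9}
Step 17: reserve R12 A 2 -> on_hand[A=35 B=38] avail[A=18 B=25] open={R10,R11,R12,R6,R7,R8,R9}
Step 18: commit R9 -> on_hand[A=30 B=38] avail[A=18 B=25] open={R10,R11,R12,R6,R7,R8}
Step 19: reserve R13 A 7 -> on_hand[A=30 B=38] avail[A=11 B=25] open={R10,R11,R12,R13,R6,R7,R8}
Step 20: reserve R14 B 7 -> on_hand[A=30 B=38] avail[A=11 B=18] open={R10,R11,R12,R13,R14,R6,R7,R8}
Step 21: reserve R15 B 9 -> on_hand[A=30 B=38] avail[A=11 B=9] open={R10,R11,R12,R13,R14,R15,R6,R7,R8}
Step 22: reserve R16 B 8 -> on_hand[A=30 B=38] avail[A=11 B=1] open={R10,R11,R12,R13,R14,R15,R16,R6,R7,R8}
Open reservations: ['R10', 'R11', 'R12', 'R13', 'R14', 'R15', 'R16', 'R6', 'R7', 'R8'] -> 10

Answer: 10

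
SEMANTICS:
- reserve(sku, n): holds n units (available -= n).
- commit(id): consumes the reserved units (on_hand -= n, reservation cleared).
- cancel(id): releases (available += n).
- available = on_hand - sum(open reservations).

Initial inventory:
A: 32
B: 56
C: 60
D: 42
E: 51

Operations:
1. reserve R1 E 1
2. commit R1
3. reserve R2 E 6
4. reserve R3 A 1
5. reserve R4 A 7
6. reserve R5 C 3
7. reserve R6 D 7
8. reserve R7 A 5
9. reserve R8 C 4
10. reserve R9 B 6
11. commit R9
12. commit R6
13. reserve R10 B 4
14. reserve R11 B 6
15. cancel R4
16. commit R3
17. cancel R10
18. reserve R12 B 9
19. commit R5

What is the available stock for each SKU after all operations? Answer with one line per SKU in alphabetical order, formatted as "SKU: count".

Step 1: reserve R1 E 1 -> on_hand[A=32 B=56 C=60 D=42 E=51] avail[A=32 B=56 C=60 D=42 E=50] open={R1}
Step 2: commit R1 -> on_hand[A=32 B=56 C=60 D=42 E=50] avail[A=32 B=56 C=60 D=42 E=50] open={}
Step 3: reserve R2 E 6 -> on_hand[A=32 B=56 C=60 D=42 E=50] avail[A=32 B=56 C=60 D=42 E=44] open={R2}
Step 4: reserve R3 A 1 -> on_hand[A=32 B=56 C=60 D=42 E=50] avail[A=31 B=56 C=60 D=42 E=44] open={R2,R3}
Step 5: reserve R4 A 7 -> on_hand[A=32 B=56 C=60 D=42 E=50] avail[A=24 B=56 C=60 D=42 E=44] open={R2,R3,R4}
Step 6: reserve R5 C 3 -> on_hand[A=32 B=56 C=60 D=42 E=50] avail[A=24 B=56 C=57 D=42 E=44] open={R2,R3,R4,R5}
Step 7: reserve R6 D 7 -> on_hand[A=32 B=56 C=60 D=42 E=50] avail[A=24 B=56 C=57 D=35 E=44] open={R2,R3,R4,R5,R6}
Step 8: reserve R7 A 5 -> on_hand[A=32 B=56 C=60 D=42 E=50] avail[A=19 B=56 C=57 D=35 E=44] open={R2,R3,R4,R5,R6,R7}
Step 9: reserve R8 C 4 -> on_hand[A=32 B=56 C=60 D=42 E=50] avail[A=19 B=56 C=53 D=35 E=44] open={R2,R3,R4,R5,R6,R7,R8}
Step 10: reserve R9 B 6 -> on_hand[A=32 B=56 C=60 D=42 E=50] avail[A=19 B=50 C=53 D=35 E=44] open={R2,R3,R4,R5,R6,R7,R8,R9}
Step 11: commit R9 -> on_hand[A=32 B=50 C=60 D=42 E=50] avail[A=19 B=50 C=53 D=35 E=44] open={R2,R3,R4,R5,R6,R7,R8}
Step 12: commit R6 -> on_hand[A=32 B=50 C=60 D=35 E=50] avail[A=19 B=50 C=53 D=35 E=44] open={R2,R3,R4,R5,R7,R8}
Step 13: reserve R10 B 4 -> on_hand[A=32 B=50 C=60 D=35 E=50] avail[A=19 B=46 C=53 D=35 E=44] open={R10,R2,R3,R4,R5,R7,R8}
Step 14: reserve R11 B 6 -> on_hand[A=32 B=50 C=60 D=35 E=50] avail[A=19 B=40 C=53 D=35 E=44] open={R10,R11,R2,R3,R4,R5,R7,R8}
Step 15: cancel R4 -> on_hand[A=32 B=50 C=60 D=35 E=50] avail[A=26 B=40 C=53 D=35 E=44] open={R10,R11,R2,R3,R5,R7,R8}
Step 16: commit R3 -> on_hand[A=31 B=50 C=60 D=35 E=50] avail[A=26 B=40 C=53 D=35 E=44] open={R10,R11,R2,R5,R7,R8}
Step 17: cancel R10 -> on_hand[A=31 B=50 C=60 D=35 E=50] avail[A=26 B=44 C=53 D=35 E=44] open={R11,R2,R5,R7,R8}
Step 18: reserve R12 B 9 -> on_hand[A=31 B=50 C=60 D=35 E=50] avail[A=26 B=35 C=53 D=35 E=44] open={R11,R12,R2,R5,R7,R8}
Step 19: commit R5 -> on_hand[A=31 B=50 C=57 D=35 E=50] avail[A=26 B=35 C=53 D=35 E=44] open={R11,R12,R2,R7,R8}

Answer: A: 26
B: 35
C: 53
D: 35
E: 44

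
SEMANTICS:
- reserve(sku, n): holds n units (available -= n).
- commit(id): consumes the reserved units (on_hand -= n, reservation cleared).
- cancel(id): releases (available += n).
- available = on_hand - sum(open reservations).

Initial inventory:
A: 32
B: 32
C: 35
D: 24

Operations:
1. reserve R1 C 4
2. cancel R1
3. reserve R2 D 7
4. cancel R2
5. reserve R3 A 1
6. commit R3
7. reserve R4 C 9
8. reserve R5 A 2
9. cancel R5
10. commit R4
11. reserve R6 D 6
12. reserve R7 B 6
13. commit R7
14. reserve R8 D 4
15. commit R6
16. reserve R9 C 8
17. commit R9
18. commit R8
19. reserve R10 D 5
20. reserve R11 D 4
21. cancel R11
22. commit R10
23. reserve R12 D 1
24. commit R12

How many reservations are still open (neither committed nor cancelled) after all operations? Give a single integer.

Step 1: reserve R1 C 4 -> on_hand[A=32 B=32 C=35 D=24] avail[A=32 B=32 C=31 D=24] open={R1}
Step 2: cancel R1 -> on_hand[A=32 B=32 C=35 D=24] avail[A=32 B=32 C=35 D=24] open={}
Step 3: reserve R2 D 7 -> on_hand[A=32 B=32 C=35 D=24] avail[A=32 B=32 C=35 D=17] open={R2}
Step 4: cancel R2 -> on_hand[A=32 B=32 C=35 D=24] avail[A=32 B=32 C=35 D=24] open={}
Step 5: reserve R3 A 1 -> on_hand[A=32 B=32 C=35 D=24] avail[A=31 B=32 C=35 D=24] open={R3}
Step 6: commit R3 -> on_hand[A=31 B=32 C=35 D=24] avail[A=31 B=32 C=35 D=24] open={}
Step 7: reserve R4 C 9 -> on_hand[A=31 B=32 C=35 D=24] avail[A=31 B=32 C=26 D=24] open={R4}
Step 8: reserve R5 A 2 -> on_hand[A=31 B=32 C=35 D=24] avail[A=29 B=32 C=26 D=24] open={R4,R5}
Step 9: cancel R5 -> on_hand[A=31 B=32 C=35 D=24] avail[A=31 B=32 C=26 D=24] open={R4}
Step 10: commit R4 -> on_hand[A=31 B=32 C=26 D=24] avail[A=31 B=32 C=26 D=24] open={}
Step 11: reserve R6 D 6 -> on_hand[A=31 B=32 C=26 D=24] avail[A=31 B=32 C=26 D=18] open={R6}
Step 12: reserve R7 B 6 -> on_hand[A=31 B=32 C=26 D=24] avail[A=31 B=26 C=26 D=18] open={R6,R7}
Step 13: commit R7 -> on_hand[A=31 B=26 C=26 D=24] avail[A=31 B=26 C=26 D=18] open={R6}
Step 14: reserve R8 D 4 -> on_hand[A=31 B=26 C=26 D=24] avail[A=31 B=26 C=26 D=14] open={R6,R8}
Step 15: commit R6 -> on_hand[A=31 B=26 C=26 D=18] avail[A=31 B=26 C=26 D=14] open={R8}
Step 16: reserve R9 C 8 -> on_hand[A=31 B=26 C=26 D=18] avail[A=31 B=26 C=18 D=14] open={R8,R9}
Step 17: commit R9 -> on_hand[A=31 B=26 C=18 D=18] avail[A=31 B=26 C=18 D=14] open={R8}
Step 18: commit R8 -> on_hand[A=31 B=26 C=18 D=14] avail[A=31 B=26 C=18 D=14] open={}
Step 19: reserve R10 D 5 -> on_hand[A=31 B=26 C=18 D=14] avail[A=31 B=26 C=18 D=9] open={R10}
Step 20: reserve R11 D 4 -> on_hand[A=31 B=26 C=18 D=14] avail[A=31 B=26 C=18 D=5] open={R10,R11}
Step 21: cancel R11 -> on_hand[A=31 B=26 C=18 D=14] avail[A=31 B=26 C=18 D=9] open={R10}
Step 22: commit R10 -> on_hand[A=31 B=26 C=18 D=9] avail[A=31 B=26 C=18 D=9] open={}
Step 23: reserve R12 D 1 -> on_hand[A=31 B=26 C=18 D=9] avail[A=31 B=26 C=18 D=8] open={R12}
Step 24: commit R12 -> on_hand[A=31 B=26 C=18 D=8] avail[A=31 B=26 C=18 D=8] open={}
Open reservations: [] -> 0

Answer: 0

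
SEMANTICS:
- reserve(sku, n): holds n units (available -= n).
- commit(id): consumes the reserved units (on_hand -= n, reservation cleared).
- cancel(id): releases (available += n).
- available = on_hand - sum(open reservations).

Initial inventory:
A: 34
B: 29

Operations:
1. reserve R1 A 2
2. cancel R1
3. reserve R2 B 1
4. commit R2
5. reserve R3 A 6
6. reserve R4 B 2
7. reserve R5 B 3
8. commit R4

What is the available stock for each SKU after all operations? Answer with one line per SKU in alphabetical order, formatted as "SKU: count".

Step 1: reserve R1 A 2 -> on_hand[A=34 B=29] avail[A=32 B=29] open={R1}
Step 2: cancel R1 -> on_hand[A=34 B=29] avail[A=34 B=29] open={}
Step 3: reserve R2 B 1 -> on_hand[A=34 B=29] avail[A=34 B=28] open={R2}
Step 4: commit R2 -> on_hand[A=34 B=28] avail[A=34 B=28] open={}
Step 5: reserve R3 A 6 -> on_hand[A=34 B=28] avail[A=28 B=28] open={R3}
Step 6: reserve R4 B 2 -> on_hand[A=34 B=28] avail[A=28 B=26] open={R3,R4}
Step 7: reserve R5 B 3 -> on_hand[A=34 B=28] avail[A=28 B=23] open={R3,R4,R5}
Step 8: commit R4 -> on_hand[A=34 B=26] avail[A=28 B=23] open={R3,R5}

Answer: A: 28
B: 23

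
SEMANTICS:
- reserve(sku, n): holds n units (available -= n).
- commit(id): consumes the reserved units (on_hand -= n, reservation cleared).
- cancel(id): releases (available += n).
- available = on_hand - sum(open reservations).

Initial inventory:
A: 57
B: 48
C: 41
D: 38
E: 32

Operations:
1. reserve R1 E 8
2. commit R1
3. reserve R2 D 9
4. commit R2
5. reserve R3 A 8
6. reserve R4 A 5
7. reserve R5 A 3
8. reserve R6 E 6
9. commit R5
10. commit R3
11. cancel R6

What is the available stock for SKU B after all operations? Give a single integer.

Answer: 48

Derivation:
Step 1: reserve R1 E 8 -> on_hand[A=57 B=48 C=41 D=38 E=32] avail[A=57 B=48 C=41 D=38 E=24] open={R1}
Step 2: commit R1 -> on_hand[A=57 B=48 C=41 D=38 E=24] avail[A=57 B=48 C=41 D=38 E=24] open={}
Step 3: reserve R2 D 9 -> on_hand[A=57 B=48 C=41 D=38 E=24] avail[A=57 B=48 C=41 D=29 E=24] open={R2}
Step 4: commit R2 -> on_hand[A=57 B=48 C=41 D=29 E=24] avail[A=57 B=48 C=41 D=29 E=24] open={}
Step 5: reserve R3 A 8 -> on_hand[A=57 B=48 C=41 D=29 E=24] avail[A=49 B=48 C=41 D=29 E=24] open={R3}
Step 6: reserve R4 A 5 -> on_hand[A=57 B=48 C=41 D=29 E=24] avail[A=44 B=48 C=41 D=29 E=24] open={R3,R4}
Step 7: reserve R5 A 3 -> on_hand[A=57 B=48 C=41 D=29 E=24] avail[A=41 B=48 C=41 D=29 E=24] open={R3,R4,R5}
Step 8: reserve R6 E 6 -> on_hand[A=57 B=48 C=41 D=29 E=24] avail[A=41 B=48 C=41 D=29 E=18] open={R3,R4,R5,R6}
Step 9: commit R5 -> on_hand[A=54 B=48 C=41 D=29 E=24] avail[A=41 B=48 C=41 D=29 E=18] open={R3,R4,R6}
Step 10: commit R3 -> on_hand[A=46 B=48 C=41 D=29 E=24] avail[A=41 B=48 C=41 D=29 E=18] open={R4,R6}
Step 11: cancel R6 -> on_hand[A=46 B=48 C=41 D=29 E=24] avail[A=41 B=48 C=41 D=29 E=24] open={R4}
Final available[B] = 48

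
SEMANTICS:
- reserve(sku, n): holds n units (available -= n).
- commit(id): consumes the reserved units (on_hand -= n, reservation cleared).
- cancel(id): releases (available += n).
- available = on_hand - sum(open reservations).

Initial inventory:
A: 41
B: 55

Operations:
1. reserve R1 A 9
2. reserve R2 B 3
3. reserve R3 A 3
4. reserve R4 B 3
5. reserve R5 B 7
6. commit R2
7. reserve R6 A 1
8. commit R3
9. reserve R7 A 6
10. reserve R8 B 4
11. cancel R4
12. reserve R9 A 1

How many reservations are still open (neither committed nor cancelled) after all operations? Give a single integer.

Answer: 6

Derivation:
Step 1: reserve R1 A 9 -> on_hand[A=41 B=55] avail[A=32 B=55] open={R1}
Step 2: reserve R2 B 3 -> on_hand[A=41 B=55] avail[A=32 B=52] open={R1,R2}
Step 3: reserve R3 A 3 -> on_hand[A=41 B=55] avail[A=29 B=52] open={R1,R2,R3}
Step 4: reserve R4 B 3 -> on_hand[A=41 B=55] avail[A=29 B=49] open={R1,R2,R3,R4}
Step 5: reserve R5 B 7 -> on_hand[A=41 B=55] avail[A=29 B=42] open={R1,R2,R3,R4,R5}
Step 6: commit R2 -> on_hand[A=41 B=52] avail[A=29 B=42] open={R1,R3,R4,R5}
Step 7: reserve R6 A 1 -> on_hand[A=41 B=52] avail[A=28 B=42] open={R1,R3,R4,R5,R6}
Step 8: commit R3 -> on_hand[A=38 B=52] avail[A=28 B=42] open={R1,R4,R5,R6}
Step 9: reserve R7 A 6 -> on_hand[A=38 B=52] avail[A=22 B=42] open={R1,R4,R5,R6,R7}
Step 10: reserve R8 B 4 -> on_hand[A=38 B=52] avail[A=22 B=38] open={R1,R4,R5,R6,R7,R8}
Step 11: cancel R4 -> on_hand[A=38 B=52] avail[A=22 B=41] open={R1,R5,R6,R7,R8}
Step 12: reserve R9 A 1 -> on_hand[A=38 B=52] avail[A=21 B=41] open={R1,R5,R6,R7,R8,R9}
Open reservations: ['R1', 'R5', 'R6', 'R7', 'R8', 'R9'] -> 6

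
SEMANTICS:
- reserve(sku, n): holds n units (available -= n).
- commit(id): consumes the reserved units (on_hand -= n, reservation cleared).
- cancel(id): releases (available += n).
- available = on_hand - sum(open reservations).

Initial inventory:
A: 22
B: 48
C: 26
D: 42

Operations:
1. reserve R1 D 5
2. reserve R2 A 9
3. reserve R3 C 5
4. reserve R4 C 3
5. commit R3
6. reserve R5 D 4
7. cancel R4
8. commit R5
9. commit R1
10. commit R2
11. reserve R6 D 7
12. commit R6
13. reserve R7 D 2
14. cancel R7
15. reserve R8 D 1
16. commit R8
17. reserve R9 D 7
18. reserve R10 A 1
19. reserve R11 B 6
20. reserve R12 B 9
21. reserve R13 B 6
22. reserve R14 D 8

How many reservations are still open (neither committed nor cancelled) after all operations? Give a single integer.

Step 1: reserve R1 D 5 -> on_hand[A=22 B=48 C=26 D=42] avail[A=22 B=48 C=26 D=37] open={R1}
Step 2: reserve R2 A 9 -> on_hand[A=22 B=48 C=26 D=42] avail[A=13 B=48 C=26 D=37] open={R1,R2}
Step 3: reserve R3 C 5 -> on_hand[A=22 B=48 C=26 D=42] avail[A=13 B=48 C=21 D=37] open={R1,R2,R3}
Step 4: reserve R4 C 3 -> on_hand[A=22 B=48 C=26 D=42] avail[A=13 B=48 C=18 D=37] open={R1,R2,R3,R4}
Step 5: commit R3 -> on_hand[A=22 B=48 C=21 D=42] avail[A=13 B=48 C=18 D=37] open={R1,R2,R4}
Step 6: reserve R5 D 4 -> on_hand[A=22 B=48 C=21 D=42] avail[A=13 B=48 C=18 D=33] open={R1,R2,R4,R5}
Step 7: cancel R4 -> on_hand[A=22 B=48 C=21 D=42] avail[A=13 B=48 C=21 D=33] open={R1,R2,R5}
Step 8: commit R5 -> on_hand[A=22 B=48 C=21 D=38] avail[A=13 B=48 C=21 D=33] open={R1,R2}
Step 9: commit R1 -> on_hand[A=22 B=48 C=21 D=33] avail[A=13 B=48 C=21 D=33] open={R2}
Step 10: commit R2 -> on_hand[A=13 B=48 C=21 D=33] avail[A=13 B=48 C=21 D=33] open={}
Step 11: reserve R6 D 7 -> on_hand[A=13 B=48 C=21 D=33] avail[A=13 B=48 C=21 D=26] open={R6}
Step 12: commit R6 -> on_hand[A=13 B=48 C=21 D=26] avail[A=13 B=48 C=21 D=26] open={}
Step 13: reserve R7 D 2 -> on_hand[A=13 B=48 C=21 D=26] avail[A=13 B=48 C=21 D=24] open={R7}
Step 14: cancel R7 -> on_hand[A=13 B=48 C=21 D=26] avail[A=13 B=48 C=21 D=26] open={}
Step 15: reserve R8 D 1 -> on_hand[A=13 B=48 C=21 D=26] avail[A=13 B=48 C=21 D=25] open={R8}
Step 16: commit R8 -> on_hand[A=13 B=48 C=21 D=25] avail[A=13 B=48 C=21 D=25] open={}
Step 17: reserve R9 D 7 -> on_hand[A=13 B=48 C=21 D=25] avail[A=13 B=48 C=21 D=18] open={R9}
Step 18: reserve R10 A 1 -> on_hand[A=13 B=48 C=21 D=25] avail[A=12 B=48 C=21 D=18] open={R10,R9}
Step 19: reserve R11 B 6 -> on_hand[A=13 B=48 C=21 D=25] avail[A=12 B=42 C=21 D=18] open={R10,R11,R9}
Step 20: reserve R12 B 9 -> on_hand[A=13 B=48 C=21 D=25] avail[A=12 B=33 C=21 D=18] open={R10,R11,R12,R9}
Step 21: reserve R13 B 6 -> on_hand[A=13 B=48 C=21 D=25] avail[A=12 B=27 C=21 D=18] open={R10,R11,R12,R13,R9}
Step 22: reserve R14 D 8 -> on_hand[A=13 B=48 C=21 D=25] avail[A=12 B=27 C=21 D=10] open={R10,R11,R12,R13,R14,R9}
Open reservations: ['R10', 'R11', 'R12', 'R13', 'R14', 'R9'] -> 6

Answer: 6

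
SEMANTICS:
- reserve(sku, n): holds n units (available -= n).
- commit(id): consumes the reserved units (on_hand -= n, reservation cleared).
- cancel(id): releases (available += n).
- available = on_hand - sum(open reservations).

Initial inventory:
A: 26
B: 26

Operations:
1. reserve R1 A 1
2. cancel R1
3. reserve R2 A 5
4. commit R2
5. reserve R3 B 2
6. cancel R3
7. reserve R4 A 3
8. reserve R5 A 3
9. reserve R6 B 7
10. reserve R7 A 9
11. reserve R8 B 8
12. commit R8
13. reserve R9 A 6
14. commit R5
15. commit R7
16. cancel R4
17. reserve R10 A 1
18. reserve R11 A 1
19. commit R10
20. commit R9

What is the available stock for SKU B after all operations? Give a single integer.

Answer: 11

Derivation:
Step 1: reserve R1 A 1 -> on_hand[A=26 B=26] avail[A=25 B=26] open={R1}
Step 2: cancel R1 -> on_hand[A=26 B=26] avail[A=26 B=26] open={}
Step 3: reserve R2 A 5 -> on_hand[A=26 B=26] avail[A=21 B=26] open={R2}
Step 4: commit R2 -> on_hand[A=21 B=26] avail[A=21 B=26] open={}
Step 5: reserve R3 B 2 -> on_hand[A=21 B=26] avail[A=21 B=24] open={R3}
Step 6: cancel R3 -> on_hand[A=21 B=26] avail[A=21 B=26] open={}
Step 7: reserve R4 A 3 -> on_hand[A=21 B=26] avail[A=18 B=26] open={R4}
Step 8: reserve R5 A 3 -> on_hand[A=21 B=26] avail[A=15 B=26] open={R4,R5}
Step 9: reserve R6 B 7 -> on_hand[A=21 B=26] avail[A=15 B=19] open={R4,R5,R6}
Step 10: reserve R7 A 9 -> on_hand[A=21 B=26] avail[A=6 B=19] open={R4,R5,R6,R7}
Step 11: reserve R8 B 8 -> on_hand[A=21 B=26] avail[A=6 B=11] open={R4,R5,R6,R7,R8}
Step 12: commit R8 -> on_hand[A=21 B=18] avail[A=6 B=11] open={R4,R5,R6,R7}
Step 13: reserve R9 A 6 -> on_hand[A=21 B=18] avail[A=0 B=11] open={R4,R5,R6,R7,R9}
Step 14: commit R5 -> on_hand[A=18 B=18] avail[A=0 B=11] open={R4,R6,R7,R9}
Step 15: commit R7 -> on_hand[A=9 B=18] avail[A=0 B=11] open={R4,R6,R9}
Step 16: cancel R4 -> on_hand[A=9 B=18] avail[A=3 B=11] open={R6,R9}
Step 17: reserve R10 A 1 -> on_hand[A=9 B=18] avail[A=2 B=11] open={R10,R6,R9}
Step 18: reserve R11 A 1 -> on_hand[A=9 B=18] avail[A=1 B=11] open={R10,R11,R6,R9}
Step 19: commit R10 -> on_hand[A=8 B=18] avail[A=1 B=11] open={R11,R6,R9}
Step 20: commit R9 -> on_hand[A=2 B=18] avail[A=1 B=11] open={R11,R6}
Final available[B] = 11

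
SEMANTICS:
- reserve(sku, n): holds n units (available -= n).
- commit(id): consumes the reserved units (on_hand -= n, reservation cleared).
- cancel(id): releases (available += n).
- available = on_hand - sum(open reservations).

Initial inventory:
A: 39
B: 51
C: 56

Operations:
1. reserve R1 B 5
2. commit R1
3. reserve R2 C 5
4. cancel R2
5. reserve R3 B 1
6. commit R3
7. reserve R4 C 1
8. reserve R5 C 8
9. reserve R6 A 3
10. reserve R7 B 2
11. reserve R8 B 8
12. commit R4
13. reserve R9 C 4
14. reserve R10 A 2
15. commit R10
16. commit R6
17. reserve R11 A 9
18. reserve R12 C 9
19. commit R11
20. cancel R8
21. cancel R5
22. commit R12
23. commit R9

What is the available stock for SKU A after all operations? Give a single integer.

Step 1: reserve R1 B 5 -> on_hand[A=39 B=51 C=56] avail[A=39 B=46 C=56] open={R1}
Step 2: commit R1 -> on_hand[A=39 B=46 C=56] avail[A=39 B=46 C=56] open={}
Step 3: reserve R2 C 5 -> on_hand[A=39 B=46 C=56] avail[A=39 B=46 C=51] open={R2}
Step 4: cancel R2 -> on_hand[A=39 B=46 C=56] avail[A=39 B=46 C=56] open={}
Step 5: reserve R3 B 1 -> on_hand[A=39 B=46 C=56] avail[A=39 B=45 C=56] open={R3}
Step 6: commit R3 -> on_hand[A=39 B=45 C=56] avail[A=39 B=45 C=56] open={}
Step 7: reserve R4 C 1 -> on_hand[A=39 B=45 C=56] avail[A=39 B=45 C=55] open={R4}
Step 8: reserve R5 C 8 -> on_hand[A=39 B=45 C=56] avail[A=39 B=45 C=47] open={R4,R5}
Step 9: reserve R6 A 3 -> on_hand[A=39 B=45 C=56] avail[A=36 B=45 C=47] open={R4,R5,R6}
Step 10: reserve R7 B 2 -> on_hand[A=39 B=45 C=56] avail[A=36 B=43 C=47] open={R4,R5,R6,R7}
Step 11: reserve R8 B 8 -> on_hand[A=39 B=45 C=56] avail[A=36 B=35 C=47] open={R4,R5,R6,R7,R8}
Step 12: commit R4 -> on_hand[A=39 B=45 C=55] avail[A=36 B=35 C=47] open={R5,R6,R7,R8}
Step 13: reserve R9 C 4 -> on_hand[A=39 B=45 C=55] avail[A=36 B=35 C=43] open={R5,R6,R7,R8,R9}
Step 14: reserve R10 A 2 -> on_hand[A=39 B=45 C=55] avail[A=34 B=35 C=43] open={R10,R5,R6,R7,R8,R9}
Step 15: commit R10 -> on_hand[A=37 B=45 C=55] avail[A=34 B=35 C=43] open={R5,R6,R7,R8,R9}
Step 16: commit R6 -> on_hand[A=34 B=45 C=55] avail[A=34 B=35 C=43] open={R5,R7,R8,R9}
Step 17: reserve R11 A 9 -> on_hand[A=34 B=45 C=55] avail[A=25 B=35 C=43] open={R11,R5,R7,R8,R9}
Step 18: reserve R12 C 9 -> on_hand[A=34 B=45 C=55] avail[A=25 B=35 C=34] open={R11,R12,R5,R7,R8,R9}
Step 19: commit R11 -> on_hand[A=25 B=45 C=55] avail[A=25 B=35 C=34] open={R12,R5,R7,R8,R9}
Step 20: cancel R8 -> on_hand[A=25 B=45 C=55] avail[A=25 B=43 C=34] open={R12,R5,R7,R9}
Step 21: cancel R5 -> on_hand[A=25 B=45 C=55] avail[A=25 B=43 C=42] open={R12,R7,R9}
Step 22: commit R12 -> on_hand[A=25 B=45 C=46] avail[A=25 B=43 C=42] open={R7,R9}
Step 23: commit R9 -> on_hand[A=25 B=45 C=42] avail[A=25 B=43 C=42] open={R7}
Final available[A] = 25

Answer: 25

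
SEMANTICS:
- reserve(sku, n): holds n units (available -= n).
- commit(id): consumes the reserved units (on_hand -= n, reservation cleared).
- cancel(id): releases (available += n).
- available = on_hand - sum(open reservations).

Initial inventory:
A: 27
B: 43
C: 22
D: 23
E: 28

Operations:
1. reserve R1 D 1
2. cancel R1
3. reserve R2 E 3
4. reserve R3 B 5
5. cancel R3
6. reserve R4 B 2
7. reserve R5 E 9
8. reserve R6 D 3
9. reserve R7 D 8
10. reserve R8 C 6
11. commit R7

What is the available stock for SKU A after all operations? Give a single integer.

Answer: 27

Derivation:
Step 1: reserve R1 D 1 -> on_hand[A=27 B=43 C=22 D=23 E=28] avail[A=27 B=43 C=22 D=22 E=28] open={R1}
Step 2: cancel R1 -> on_hand[A=27 B=43 C=22 D=23 E=28] avail[A=27 B=43 C=22 D=23 E=28] open={}
Step 3: reserve R2 E 3 -> on_hand[A=27 B=43 C=22 D=23 E=28] avail[A=27 B=43 C=22 D=23 E=25] open={R2}
Step 4: reserve R3 B 5 -> on_hand[A=27 B=43 C=22 D=23 E=28] avail[A=27 B=38 C=22 D=23 E=25] open={R2,R3}
Step 5: cancel R3 -> on_hand[A=27 B=43 C=22 D=23 E=28] avail[A=27 B=43 C=22 D=23 E=25] open={R2}
Step 6: reserve R4 B 2 -> on_hand[A=27 B=43 C=22 D=23 E=28] avail[A=27 B=41 C=22 D=23 E=25] open={R2,R4}
Step 7: reserve R5 E 9 -> on_hand[A=27 B=43 C=22 D=23 E=28] avail[A=27 B=41 C=22 D=23 E=16] open={R2,R4,R5}
Step 8: reserve R6 D 3 -> on_hand[A=27 B=43 C=22 D=23 E=28] avail[A=27 B=41 C=22 D=20 E=16] open={R2,R4,R5,R6}
Step 9: reserve R7 D 8 -> on_hand[A=27 B=43 C=22 D=23 E=28] avail[A=27 B=41 C=22 D=12 E=16] open={R2,R4,R5,R6,R7}
Step 10: reserve R8 C 6 -> on_hand[A=27 B=43 C=22 D=23 E=28] avail[A=27 B=41 C=16 D=12 E=16] open={R2,R4,R5,R6,R7,R8}
Step 11: commit R7 -> on_hand[A=27 B=43 C=22 D=15 E=28] avail[A=27 B=41 C=16 D=12 E=16] open={R2,R4,R5,R6,R8}
Final available[A] = 27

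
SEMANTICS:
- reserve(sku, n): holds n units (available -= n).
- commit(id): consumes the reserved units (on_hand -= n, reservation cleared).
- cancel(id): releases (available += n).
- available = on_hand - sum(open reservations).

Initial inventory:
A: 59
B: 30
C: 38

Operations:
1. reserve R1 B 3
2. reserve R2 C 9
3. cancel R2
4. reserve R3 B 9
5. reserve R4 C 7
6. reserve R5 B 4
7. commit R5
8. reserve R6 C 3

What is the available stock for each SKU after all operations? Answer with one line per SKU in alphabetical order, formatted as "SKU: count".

Answer: A: 59
B: 14
C: 28

Derivation:
Step 1: reserve R1 B 3 -> on_hand[A=59 B=30 C=38] avail[A=59 B=27 C=38] open={R1}
Step 2: reserve R2 C 9 -> on_hand[A=59 B=30 C=38] avail[A=59 B=27 C=29] open={R1,R2}
Step 3: cancel R2 -> on_hand[A=59 B=30 C=38] avail[A=59 B=27 C=38] open={R1}
Step 4: reserve R3 B 9 -> on_hand[A=59 B=30 C=38] avail[A=59 B=18 C=38] open={R1,R3}
Step 5: reserve R4 C 7 -> on_hand[A=59 B=30 C=38] avail[A=59 B=18 C=31] open={R1,R3,R4}
Step 6: reserve R5 B 4 -> on_hand[A=59 B=30 C=38] avail[A=59 B=14 C=31] open={R1,R3,R4,R5}
Step 7: commit R5 -> on_hand[A=59 B=26 C=38] avail[A=59 B=14 C=31] open={R1,R3,R4}
Step 8: reserve R6 C 3 -> on_hand[A=59 B=26 C=38] avail[A=59 B=14 C=28] open={R1,R3,R4,R6}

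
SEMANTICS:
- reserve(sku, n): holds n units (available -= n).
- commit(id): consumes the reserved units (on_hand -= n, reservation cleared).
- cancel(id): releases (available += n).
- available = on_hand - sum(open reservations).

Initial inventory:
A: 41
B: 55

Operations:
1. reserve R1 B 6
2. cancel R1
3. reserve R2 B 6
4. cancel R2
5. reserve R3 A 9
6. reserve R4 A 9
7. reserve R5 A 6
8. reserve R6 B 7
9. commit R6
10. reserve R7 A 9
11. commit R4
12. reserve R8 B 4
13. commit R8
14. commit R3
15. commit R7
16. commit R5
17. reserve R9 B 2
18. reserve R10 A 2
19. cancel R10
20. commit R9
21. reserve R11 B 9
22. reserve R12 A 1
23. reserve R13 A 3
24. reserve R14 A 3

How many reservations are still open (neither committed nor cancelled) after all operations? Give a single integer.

Answer: 4

Derivation:
Step 1: reserve R1 B 6 -> on_hand[A=41 B=55] avail[A=41 B=49] open={R1}
Step 2: cancel R1 -> on_hand[A=41 B=55] avail[A=41 B=55] open={}
Step 3: reserve R2 B 6 -> on_hand[A=41 B=55] avail[A=41 B=49] open={R2}
Step 4: cancel R2 -> on_hand[A=41 B=55] avail[A=41 B=55] open={}
Step 5: reserve R3 A 9 -> on_hand[A=41 B=55] avail[A=32 B=55] open={R3}
Step 6: reserve R4 A 9 -> on_hand[A=41 B=55] avail[A=23 B=55] open={R3,R4}
Step 7: reserve R5 A 6 -> on_hand[A=41 B=55] avail[A=17 B=55] open={R3,R4,R5}
Step 8: reserve R6 B 7 -> on_hand[A=41 B=55] avail[A=17 B=48] open={R3,R4,R5,R6}
Step 9: commit R6 -> on_hand[A=41 B=48] avail[A=17 B=48] open={R3,R4,R5}
Step 10: reserve R7 A 9 -> on_hand[A=41 B=48] avail[A=8 B=48] open={R3,R4,R5,R7}
Step 11: commit R4 -> on_hand[A=32 B=48] avail[A=8 B=48] open={R3,R5,R7}
Step 12: reserve R8 B 4 -> on_hand[A=32 B=48] avail[A=8 B=44] open={R3,R5,R7,R8}
Step 13: commit R8 -> on_hand[A=32 B=44] avail[A=8 B=44] open={R3,R5,R7}
Step 14: commit R3 -> on_hand[A=23 B=44] avail[A=8 B=44] open={R5,R7}
Step 15: commit R7 -> on_hand[A=14 B=44] avail[A=8 B=44] open={R5}
Step 16: commit R5 -> on_hand[A=8 B=44] avail[A=8 B=44] open={}
Step 17: reserve R9 B 2 -> on_hand[A=8 B=44] avail[A=8 B=42] open={R9}
Step 18: reserve R10 A 2 -> on_hand[A=8 B=44] avail[A=6 B=42] open={R10,R9}
Step 19: cancel R10 -> on_hand[A=8 B=44] avail[A=8 B=42] open={R9}
Step 20: commit R9 -> on_hand[A=8 B=42] avail[A=8 B=42] open={}
Step 21: reserve R11 B 9 -> on_hand[A=8 B=42] avail[A=8 B=33] open={R11}
Step 22: reserve R12 A 1 -> on_hand[A=8 B=42] avail[A=7 B=33] open={R11,R12}
Step 23: reserve R13 A 3 -> on_hand[A=8 B=42] avail[A=4 B=33] open={R11,R12,R13}
Step 24: reserve R14 A 3 -> on_hand[A=8 B=42] avail[A=1 B=33] open={R11,R12,R13,R14}
Open reservations: ['R11', 'R12', 'R13', 'R14'] -> 4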